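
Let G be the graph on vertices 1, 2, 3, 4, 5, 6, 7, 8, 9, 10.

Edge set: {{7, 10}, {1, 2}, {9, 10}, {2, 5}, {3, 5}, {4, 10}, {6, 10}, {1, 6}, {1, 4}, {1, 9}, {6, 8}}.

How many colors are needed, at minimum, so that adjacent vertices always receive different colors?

2

6 and 10 are adjacent, so at least 2 colors are needed.
2 colors suffice: color a → {1, 5, 8, 10}; color b → {2, 3, 4, 6, 7, 9}. Each edge has distinct colors on its endpoints.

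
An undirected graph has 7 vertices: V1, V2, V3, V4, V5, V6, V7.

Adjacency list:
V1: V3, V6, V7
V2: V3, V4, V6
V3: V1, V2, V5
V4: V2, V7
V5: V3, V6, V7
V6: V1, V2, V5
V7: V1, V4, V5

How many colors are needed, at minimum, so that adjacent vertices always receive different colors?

3

The cycle V7-V1-V6-V2-V4-V7 has odd length 5, so it cannot be 2-colored; at least 3 colors are needed.
One proper 3-coloring: V1=2, V2=2, V3=1, V4=3, V5=2, V6=1, V7=1. Every edge joins two different colors.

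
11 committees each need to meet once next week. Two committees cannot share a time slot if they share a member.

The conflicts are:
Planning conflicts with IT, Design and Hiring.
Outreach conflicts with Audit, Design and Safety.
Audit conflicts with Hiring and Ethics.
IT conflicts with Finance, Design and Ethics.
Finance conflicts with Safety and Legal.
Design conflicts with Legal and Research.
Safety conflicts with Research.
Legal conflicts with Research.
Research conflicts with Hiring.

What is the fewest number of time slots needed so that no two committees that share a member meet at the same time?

Design, Legal, Research pairwise conflict, so at least 3 time slots are needed.
Using 3 time slots: Planning=3, Outreach=2, Audit=3, IT=2, Finance=1, Design=1, Safety=3, Legal=3, Research=2, Hiring=1, Ethics=1. No two conflicting committees share a time slot.

3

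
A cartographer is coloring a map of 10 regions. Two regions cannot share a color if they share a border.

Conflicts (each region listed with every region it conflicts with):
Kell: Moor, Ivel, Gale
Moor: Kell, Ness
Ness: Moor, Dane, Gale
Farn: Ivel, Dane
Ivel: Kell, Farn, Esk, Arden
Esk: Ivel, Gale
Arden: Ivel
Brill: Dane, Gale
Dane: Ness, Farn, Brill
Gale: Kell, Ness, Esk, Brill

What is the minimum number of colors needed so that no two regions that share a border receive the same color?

2

Kell and Gale conflict, so at least 2 colors are needed.
One proper 2-coloring: Kell=2, Moor=1, Ness=2, Farn=2, Ivel=1, Esk=2, Arden=2, Brill=2, Dane=1, Gale=1. Every pair that conflicts lands in different colors.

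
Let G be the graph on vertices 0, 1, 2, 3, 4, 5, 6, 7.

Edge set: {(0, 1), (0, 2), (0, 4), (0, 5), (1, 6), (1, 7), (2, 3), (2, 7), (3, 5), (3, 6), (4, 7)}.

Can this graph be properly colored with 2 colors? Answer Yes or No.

The cycle 1-7-2-3-6-1 has odd length 5, so it cannot be 2-colored; at least 3 colors are needed.
So 2 colors are not enough.

No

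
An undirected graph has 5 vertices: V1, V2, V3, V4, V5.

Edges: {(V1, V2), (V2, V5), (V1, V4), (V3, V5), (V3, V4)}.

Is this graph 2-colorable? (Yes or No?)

No

The cycle V3-V4-V1-V2-V5-V3 has odd length 5, so it cannot be 2-colored; at least 3 colors are needed.
So 2 colors are not enough.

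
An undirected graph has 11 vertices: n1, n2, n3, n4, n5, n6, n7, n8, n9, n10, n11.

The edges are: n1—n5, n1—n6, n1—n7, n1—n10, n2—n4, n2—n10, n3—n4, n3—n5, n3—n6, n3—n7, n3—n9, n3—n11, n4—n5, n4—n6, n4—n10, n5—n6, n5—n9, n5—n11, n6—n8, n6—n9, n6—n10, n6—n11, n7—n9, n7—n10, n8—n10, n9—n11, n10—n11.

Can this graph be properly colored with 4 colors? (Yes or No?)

n3, n5, n6, n9, n11 are mutually adjacent (a clique of size 5), so at least 5 colors are needed.
So 4 colors are not enough.

No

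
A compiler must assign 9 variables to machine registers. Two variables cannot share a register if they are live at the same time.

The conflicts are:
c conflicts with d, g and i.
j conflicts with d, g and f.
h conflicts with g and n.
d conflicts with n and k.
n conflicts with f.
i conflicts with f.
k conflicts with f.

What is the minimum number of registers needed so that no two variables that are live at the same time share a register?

The cycle k-f-i-c-d-k has odd length 5, so it cannot be 2-colored; at least 3 registers are needed.
3 registers suffice: c=2, j=2, h=3, d=1, g=1, n=2, i=3, k=2, f=1. Every pair that conflicts lands in different registers.

3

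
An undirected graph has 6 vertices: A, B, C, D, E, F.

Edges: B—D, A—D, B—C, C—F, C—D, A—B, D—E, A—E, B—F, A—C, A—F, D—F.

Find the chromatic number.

5

A, B, C, D, F are pairwise adjacent (a clique of size 5), so at least 5 colors are needed.
5 colors suffice: A=1, B=3, C=4, D=2, E=3, F=5. Every edge joins two different colors.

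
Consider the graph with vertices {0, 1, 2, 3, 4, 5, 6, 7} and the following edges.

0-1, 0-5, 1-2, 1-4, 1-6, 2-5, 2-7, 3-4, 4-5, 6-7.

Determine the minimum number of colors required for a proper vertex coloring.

2

1 and 6 are adjacent, so at least 2 colors are needed.
2 colors suffice: 0=blue, 1=red, 2=blue, 3=red, 4=blue, 5=red, 6=blue, 7=red. Every edge joins two different colors.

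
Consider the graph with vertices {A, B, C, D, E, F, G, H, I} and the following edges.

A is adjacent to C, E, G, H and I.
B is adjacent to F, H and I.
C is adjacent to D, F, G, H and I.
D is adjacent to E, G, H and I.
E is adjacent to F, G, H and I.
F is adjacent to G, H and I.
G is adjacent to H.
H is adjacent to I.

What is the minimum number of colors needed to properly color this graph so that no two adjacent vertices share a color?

D, E, G, H form a clique, so at least 4 colors are needed.
A valid assignment using 4 colors: A=yellow, B=green, C=green, D=yellow, E=green, F=yellow, G=blue, H=red, I=blue. Each edge has distinct colors on its endpoints.

4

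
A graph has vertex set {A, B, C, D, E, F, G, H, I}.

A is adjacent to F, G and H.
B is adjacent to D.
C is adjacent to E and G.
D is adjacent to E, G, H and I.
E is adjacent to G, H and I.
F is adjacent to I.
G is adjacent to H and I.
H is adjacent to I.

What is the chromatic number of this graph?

D, E, G, H, I form a clique, so at least 5 colors are needed.
A valid assignment using 5 colors: A=blue, B=red, C=blue, D=green, E=purple, F=red, G=red, H=yellow, I=blue. Each edge has distinct colors on its endpoints.

5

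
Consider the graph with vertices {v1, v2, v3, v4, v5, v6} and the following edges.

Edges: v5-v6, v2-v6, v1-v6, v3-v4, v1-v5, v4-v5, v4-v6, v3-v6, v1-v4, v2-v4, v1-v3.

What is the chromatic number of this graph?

v1, v3, v4, v6 are pairwise adjacent (a clique of size 4), so at least 4 colors are needed.
4 colors suffice: color 1 → {v4}; color 2 → {v6}; color 3 → {v1, v2}; color 4 → {v3, v5}. No two adjacent vertices share a color.

4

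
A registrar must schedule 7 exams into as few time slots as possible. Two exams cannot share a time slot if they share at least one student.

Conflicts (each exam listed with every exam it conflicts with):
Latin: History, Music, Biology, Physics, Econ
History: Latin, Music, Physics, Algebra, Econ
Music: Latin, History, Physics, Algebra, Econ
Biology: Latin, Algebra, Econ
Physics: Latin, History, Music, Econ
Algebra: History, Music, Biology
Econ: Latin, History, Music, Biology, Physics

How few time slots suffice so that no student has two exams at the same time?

Latin, History, Music, Physics, Econ all conflict with each other, so at least 5 time slots are needed.
5 time slots suffice: time slot 1 → {History, Biology}; time slot 2 → {Latin, Algebra}; time slot 3 → {Econ}; time slot 4 → {Music}; time slot 5 → {Physics}. No two conflicting exams share a time slot.

5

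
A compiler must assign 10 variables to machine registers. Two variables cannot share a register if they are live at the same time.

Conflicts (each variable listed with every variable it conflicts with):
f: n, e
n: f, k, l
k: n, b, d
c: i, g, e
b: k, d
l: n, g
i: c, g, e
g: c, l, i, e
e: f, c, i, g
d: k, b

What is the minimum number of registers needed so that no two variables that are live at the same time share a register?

c, i, g, e all conflict with each other, so at least 4 registers are needed.
A valid assignment using 4 registers: f=1, n=2, k=1, c=3, b=3, l=3, i=4, g=1, e=2, d=2. Every pair that conflicts lands in different registers.

4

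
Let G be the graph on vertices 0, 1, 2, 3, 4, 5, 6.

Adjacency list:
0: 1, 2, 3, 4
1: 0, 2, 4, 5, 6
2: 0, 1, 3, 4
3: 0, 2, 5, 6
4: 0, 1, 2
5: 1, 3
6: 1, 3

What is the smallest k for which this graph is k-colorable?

4

0, 1, 2, 4 form a clique, so at least 4 colors are needed.
4 colors suffice: color a → {1, 3}; color b → {0, 5, 6}; color c → {2}; color d → {4}. Every edge joins two different colors.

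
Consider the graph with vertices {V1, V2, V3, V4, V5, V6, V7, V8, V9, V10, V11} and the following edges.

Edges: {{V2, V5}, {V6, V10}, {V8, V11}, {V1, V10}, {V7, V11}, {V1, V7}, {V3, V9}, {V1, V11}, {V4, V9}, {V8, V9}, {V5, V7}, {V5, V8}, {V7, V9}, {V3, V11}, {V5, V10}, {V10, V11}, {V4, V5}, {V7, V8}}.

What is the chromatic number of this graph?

V7, V8, V9 are mutually adjacent, so at least 3 colors are needed.
3 colors suffice: color red → {V5, V6, V9, V11}; color blue → {V2, V3, V4, V7, V10}; color green → {V1, V8}. Every edge joins two different colors.

3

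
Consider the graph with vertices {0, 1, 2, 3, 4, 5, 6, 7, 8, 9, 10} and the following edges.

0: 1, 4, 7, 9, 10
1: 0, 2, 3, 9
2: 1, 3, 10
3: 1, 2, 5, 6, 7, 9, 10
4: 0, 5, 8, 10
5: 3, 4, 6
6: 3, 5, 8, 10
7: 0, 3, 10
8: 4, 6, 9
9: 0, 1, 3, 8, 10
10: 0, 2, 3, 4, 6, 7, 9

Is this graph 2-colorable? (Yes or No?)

0, 9, 10 are pairwise adjacent, so at least 3 colors are needed.
So 2 colors are not enough.

No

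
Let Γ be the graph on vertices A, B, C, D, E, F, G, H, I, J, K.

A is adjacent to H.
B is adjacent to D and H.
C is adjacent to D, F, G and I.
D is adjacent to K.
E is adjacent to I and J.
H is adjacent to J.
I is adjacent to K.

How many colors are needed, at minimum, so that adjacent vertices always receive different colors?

The cycle B-H-J-E-I-C-D-B has odd length 7, so it cannot be 2-colored; at least 3 colors are needed.
3 colors suffice: A=blue, B=green, C=red, D=blue, E=red, F=blue, G=blue, H=red, I=blue, J=blue, K=red. Each edge has distinct colors on its endpoints.

3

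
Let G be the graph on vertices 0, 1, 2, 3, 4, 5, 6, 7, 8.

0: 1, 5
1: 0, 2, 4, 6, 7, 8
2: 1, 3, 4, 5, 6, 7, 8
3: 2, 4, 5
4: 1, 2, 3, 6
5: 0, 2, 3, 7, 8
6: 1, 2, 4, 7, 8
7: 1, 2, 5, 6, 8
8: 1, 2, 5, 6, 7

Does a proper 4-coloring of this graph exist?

1, 2, 6, 7, 8 form a clique, so at least 5 colors are needed.
So 4 colors are not enough.

No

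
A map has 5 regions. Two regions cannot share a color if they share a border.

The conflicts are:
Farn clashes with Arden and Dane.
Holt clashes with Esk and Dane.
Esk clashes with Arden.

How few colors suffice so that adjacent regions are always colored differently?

The cycle Esk-Arden-Farn-Dane-Holt-Esk has odd length 5, so it cannot be 2-colored; at least 3 colors are needed.
3 colors suffice: color 1 → {Farn, Holt}; color 2 → {Arden, Dane}; color 3 → {Esk}. Every pair that conflicts lands in different colors.

3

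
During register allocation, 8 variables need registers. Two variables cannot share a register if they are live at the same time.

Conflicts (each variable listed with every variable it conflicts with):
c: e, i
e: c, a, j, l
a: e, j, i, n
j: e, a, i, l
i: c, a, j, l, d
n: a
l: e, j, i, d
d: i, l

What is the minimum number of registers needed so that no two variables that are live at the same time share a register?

3

i, l, d all conflict with each other, so at least 3 registers are needed.
3 registers suffice: register 1 → {e, i, n}; register 2 → {c, j, d}; register 3 → {a, l}. No two conflicting variables share a register.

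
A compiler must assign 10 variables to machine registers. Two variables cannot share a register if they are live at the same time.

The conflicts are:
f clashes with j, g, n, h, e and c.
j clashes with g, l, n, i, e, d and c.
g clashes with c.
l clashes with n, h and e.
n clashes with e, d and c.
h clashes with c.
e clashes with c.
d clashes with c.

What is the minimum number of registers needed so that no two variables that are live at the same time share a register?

5

f, j, n, e, c pairwise conflict, so at least 5 registers are needed.
5 registers suffice: register 1 → {j, h}; register 2 → {l, i, c}; register 3 → {g, n}; register 4 → {f, d}; register 5 → {e}. No two conflicting variables share a register.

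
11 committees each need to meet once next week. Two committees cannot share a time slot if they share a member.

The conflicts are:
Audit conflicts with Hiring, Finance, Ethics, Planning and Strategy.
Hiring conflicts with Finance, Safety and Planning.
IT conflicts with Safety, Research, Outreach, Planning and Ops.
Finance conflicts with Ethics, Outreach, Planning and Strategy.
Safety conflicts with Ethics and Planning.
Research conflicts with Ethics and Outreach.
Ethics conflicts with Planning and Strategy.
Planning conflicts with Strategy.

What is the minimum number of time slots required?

5

Audit, Finance, Ethics, Planning, Strategy all conflict with each other, so at least 5 time slots are needed.
5 time slots suffice: time slot 1 → {Research, Planning, Ops}; time slot 2 → {Hiring, IT, Ethics}; time slot 3 → {Finance, Safety}; time slot 4 → {Audit, Outreach}; time slot 5 → {Strategy}. Every pair that conflicts lands in different time slots.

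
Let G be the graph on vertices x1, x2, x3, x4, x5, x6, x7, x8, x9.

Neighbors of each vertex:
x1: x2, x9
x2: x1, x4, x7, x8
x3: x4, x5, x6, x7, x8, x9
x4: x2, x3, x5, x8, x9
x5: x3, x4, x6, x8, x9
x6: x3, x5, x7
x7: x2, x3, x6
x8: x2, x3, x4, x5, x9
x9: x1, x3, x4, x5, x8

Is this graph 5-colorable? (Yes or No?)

The chromatic number is 5. x3, x4, x5, x8, x9 are mutually adjacent (a clique of size 5), so at least 5 colors are needed.
5 colors suffice: x1=2, x2=1, x3=1, x4=2, x5=3, x6=4, x7=2, x8=5, x9=4.
That is already a proper 5-coloring.

Yes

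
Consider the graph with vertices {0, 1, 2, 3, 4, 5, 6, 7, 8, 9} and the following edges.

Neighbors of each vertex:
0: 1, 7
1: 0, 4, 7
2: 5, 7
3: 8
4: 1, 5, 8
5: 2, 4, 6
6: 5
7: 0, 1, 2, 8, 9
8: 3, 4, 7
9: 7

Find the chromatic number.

0, 1, 7 are pairwise adjacent, so at least 3 colors are needed.
3 colors suffice: color red → {3, 5, 7}; color blue → {1, 2, 6, 8, 9}; color green → {0, 4}. No two adjacent vertices share a color.

3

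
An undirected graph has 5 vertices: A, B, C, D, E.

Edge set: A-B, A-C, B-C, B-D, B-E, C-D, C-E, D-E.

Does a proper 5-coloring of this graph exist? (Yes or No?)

Yes

The chromatic number is 4. B, C, D, E form a clique, so at least 4 colors are needed.
4 colors suffice: color red → {B}; color blue → {C}; color green → {A, D}; color yellow → {E}.
Since 5 ≥ 4, a proper 5-coloring certainly exists.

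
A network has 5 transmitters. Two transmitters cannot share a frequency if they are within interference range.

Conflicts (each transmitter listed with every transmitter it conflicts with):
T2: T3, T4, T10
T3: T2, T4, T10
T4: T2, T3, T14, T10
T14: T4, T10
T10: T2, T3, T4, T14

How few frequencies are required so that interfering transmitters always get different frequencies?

4

T2, T3, T4, T10 are mutually in conflict, so at least 4 frequencies are needed.
4 frequencies suffice: frequency 1 → {T10}; frequency 2 → {T4}; frequency 3 → {T3, T14}; frequency 4 → {T2}. Every pair that conflicts lands in different frequencies.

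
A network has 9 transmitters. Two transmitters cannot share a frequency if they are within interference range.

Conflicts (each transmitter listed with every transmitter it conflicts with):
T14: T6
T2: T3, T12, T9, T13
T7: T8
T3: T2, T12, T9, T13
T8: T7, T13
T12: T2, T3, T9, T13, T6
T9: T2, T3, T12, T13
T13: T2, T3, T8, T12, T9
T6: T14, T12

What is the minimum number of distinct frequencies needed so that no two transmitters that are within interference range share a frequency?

5

T2, T3, T12, T9, T13 pairwise conflict, so at least 5 frequencies are needed.
5 frequencies suffice: T14=2, T2=3, T7=1, T3=5, T8=2, T12=2, T9=4, T13=1, T6=1. Each listed conflict is separated.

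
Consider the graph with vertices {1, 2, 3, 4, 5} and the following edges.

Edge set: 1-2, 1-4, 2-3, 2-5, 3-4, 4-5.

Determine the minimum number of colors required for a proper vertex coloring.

2

2 and 3 are adjacent, so at least 2 colors are needed.
2 colors suffice: color a → {2, 4}; color b → {1, 3, 5}. Each edge has distinct colors on its endpoints.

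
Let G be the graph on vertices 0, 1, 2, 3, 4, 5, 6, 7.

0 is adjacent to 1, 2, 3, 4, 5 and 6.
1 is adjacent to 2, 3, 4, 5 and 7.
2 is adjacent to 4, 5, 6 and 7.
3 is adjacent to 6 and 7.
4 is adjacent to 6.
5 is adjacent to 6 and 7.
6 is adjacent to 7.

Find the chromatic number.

4

0, 2, 4, 6 form a clique, so at least 4 colors are needed.
4 colors suffice: color red → {1, 6}; color blue → {2, 3}; color green → {0, 7}; color yellow → {4, 5}. No two adjacent vertices share a color.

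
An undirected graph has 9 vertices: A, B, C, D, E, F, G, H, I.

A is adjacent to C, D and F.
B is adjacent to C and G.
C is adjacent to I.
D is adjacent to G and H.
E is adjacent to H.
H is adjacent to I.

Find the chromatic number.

3

The cycle D-G-B-C-A-D has odd length 5, so it cannot be 2-colored; at least 3 colors are needed.
One proper 3-coloring: A=2, B=2, C=1, D=1, E=1, F=1, G=3, H=2, I=3. Each edge has distinct colors on its endpoints.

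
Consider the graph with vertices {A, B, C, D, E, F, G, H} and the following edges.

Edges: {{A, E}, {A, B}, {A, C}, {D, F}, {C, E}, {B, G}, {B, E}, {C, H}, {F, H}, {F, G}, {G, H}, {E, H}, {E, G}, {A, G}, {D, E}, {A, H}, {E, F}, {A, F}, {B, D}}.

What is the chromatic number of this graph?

A, E, F, G, H are mutually adjacent (a clique of size 5), so at least 5 colors are needed.
5 colors suffice: color red → {E}; color blue → {A, D}; color green → {B, H}; color yellow → {C, F}; color purple → {G}. Each edge has distinct colors on its endpoints.

5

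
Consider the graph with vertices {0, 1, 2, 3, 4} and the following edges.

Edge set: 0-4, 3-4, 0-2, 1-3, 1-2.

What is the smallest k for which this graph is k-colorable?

3

The cycle 1-3-4-0-2-1 has odd length 5, so it cannot be 2-colored; at least 3 colors are needed.
3 colors suffice: color a → {2, 4}; color b → {0, 1}; color c → {3}. No two adjacent vertices share a color.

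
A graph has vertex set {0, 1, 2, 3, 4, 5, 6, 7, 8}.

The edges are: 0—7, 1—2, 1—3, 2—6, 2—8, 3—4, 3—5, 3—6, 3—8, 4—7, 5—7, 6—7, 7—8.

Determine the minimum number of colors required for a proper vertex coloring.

0 and 7 are adjacent, so at least 2 colors are needed.
2 colors suffice: 0=b, 1=b, 2=a, 3=a, 4=b, 5=b, 6=b, 7=a, 8=b. Every edge joins two different colors.

2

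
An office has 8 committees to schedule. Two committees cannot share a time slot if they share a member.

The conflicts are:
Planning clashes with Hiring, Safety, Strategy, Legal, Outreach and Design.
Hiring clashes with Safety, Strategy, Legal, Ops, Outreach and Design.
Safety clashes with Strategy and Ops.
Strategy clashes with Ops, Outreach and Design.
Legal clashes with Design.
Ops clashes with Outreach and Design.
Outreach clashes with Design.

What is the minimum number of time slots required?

5

Planning, Hiring, Strategy, Outreach, Design all conflict with each other, so at least 5 time slots are needed.
A valid assignment using 5 time slots: Planning=3, Hiring=1, Safety=4, Strategy=2, Legal=2, Ops=3, Outreach=5, Design=4. No two conflicting committees share a time slot.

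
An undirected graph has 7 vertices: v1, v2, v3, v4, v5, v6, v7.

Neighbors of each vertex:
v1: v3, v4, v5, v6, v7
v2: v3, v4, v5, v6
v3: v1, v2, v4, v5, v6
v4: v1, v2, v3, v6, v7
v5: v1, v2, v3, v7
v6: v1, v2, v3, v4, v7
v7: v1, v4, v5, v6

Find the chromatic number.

v2, v3, v4, v6 are pairwise adjacent (a clique of size 4), so at least 4 colors are needed.
4 colors suffice: color red → {v1, v2}; color blue → {v3, v7}; color green → {v5, v6}; color yellow → {v4}. Each edge has distinct colors on its endpoints.

4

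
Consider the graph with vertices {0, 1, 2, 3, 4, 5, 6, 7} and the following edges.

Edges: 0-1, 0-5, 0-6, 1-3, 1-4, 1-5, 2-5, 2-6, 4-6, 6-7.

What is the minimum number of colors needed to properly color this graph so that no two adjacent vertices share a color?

0, 1, 5 are pairwise adjacent, so at least 3 colors are needed.
One proper 3-coloring: 0=blue, 1=red, 2=blue, 3=blue, 4=blue, 5=green, 6=red, 7=blue. No two adjacent vertices share a color.

3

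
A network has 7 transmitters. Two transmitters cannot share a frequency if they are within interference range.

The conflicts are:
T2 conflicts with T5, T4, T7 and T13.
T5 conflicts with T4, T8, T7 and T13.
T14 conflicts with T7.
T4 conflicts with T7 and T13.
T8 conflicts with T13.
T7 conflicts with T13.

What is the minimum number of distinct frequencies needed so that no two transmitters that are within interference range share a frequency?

5

T2, T5, T4, T7, T13 are mutually in conflict, so at least 5 frequencies are needed.
5 frequencies suffice: frequency 1 → {T5, T14}; frequency 2 → {T8, T7}; frequency 3 → {T13}; frequency 4 → {T2}; frequency 5 → {T4}. No two conflicting transmitters share a frequency.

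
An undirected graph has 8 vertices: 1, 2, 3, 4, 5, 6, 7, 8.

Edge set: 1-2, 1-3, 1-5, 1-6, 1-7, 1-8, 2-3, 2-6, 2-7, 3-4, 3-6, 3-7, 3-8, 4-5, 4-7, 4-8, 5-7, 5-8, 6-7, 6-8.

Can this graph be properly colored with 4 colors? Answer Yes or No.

1, 2, 3, 6, 7 are mutually adjacent (a clique of size 5), so at least 5 colors are needed.
So 4 colors are not enough.

No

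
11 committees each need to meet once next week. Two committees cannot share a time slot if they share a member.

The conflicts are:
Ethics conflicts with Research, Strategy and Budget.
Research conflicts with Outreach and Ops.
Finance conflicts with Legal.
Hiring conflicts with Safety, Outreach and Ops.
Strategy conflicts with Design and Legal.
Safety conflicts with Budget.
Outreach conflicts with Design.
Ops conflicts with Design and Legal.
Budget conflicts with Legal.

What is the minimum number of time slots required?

3

The cycle Legal-Budget-Ethics-Research-Ops-Legal has odd length 5, so it cannot be 2-colored; at least 3 time slots are needed.
3 time slots suffice: time slot 1 → {Ethics, Hiring, Design, Legal}; time slot 2 → {Finance, Strategy, Outreach, Ops, Budget}; time slot 3 → {Research, Safety}. Each listed conflict is separated.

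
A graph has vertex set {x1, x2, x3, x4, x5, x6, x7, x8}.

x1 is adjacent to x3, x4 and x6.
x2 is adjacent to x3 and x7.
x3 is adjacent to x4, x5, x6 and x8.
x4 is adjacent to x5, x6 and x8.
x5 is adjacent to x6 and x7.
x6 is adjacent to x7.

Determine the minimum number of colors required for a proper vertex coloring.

4

x1, x3, x4, x6 are mutually adjacent (a clique of size 4), so at least 4 colors are needed.
4 colors suffice: color red → {x3, x7}; color blue → {x2, x6, x8}; color green → {x4}; color yellow → {x1, x5}. No two adjacent vertices share a color.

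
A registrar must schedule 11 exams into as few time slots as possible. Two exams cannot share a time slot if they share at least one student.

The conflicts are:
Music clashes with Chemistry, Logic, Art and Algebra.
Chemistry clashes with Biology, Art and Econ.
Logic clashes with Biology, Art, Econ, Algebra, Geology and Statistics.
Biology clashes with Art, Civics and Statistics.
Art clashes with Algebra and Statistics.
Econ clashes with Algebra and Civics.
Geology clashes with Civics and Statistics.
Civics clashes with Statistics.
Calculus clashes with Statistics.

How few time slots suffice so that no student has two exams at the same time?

Music, Logic, Art, Algebra are mutually in conflict, so at least 4 time slots are needed.
4 time slots suffice: Music=4, Chemistry=1, Logic=1, Biology=4, Art=2, Econ=2, Algebra=3, Geology=2, Civics=1, Calculus=1, Statistics=3. Each listed conflict is separated.

4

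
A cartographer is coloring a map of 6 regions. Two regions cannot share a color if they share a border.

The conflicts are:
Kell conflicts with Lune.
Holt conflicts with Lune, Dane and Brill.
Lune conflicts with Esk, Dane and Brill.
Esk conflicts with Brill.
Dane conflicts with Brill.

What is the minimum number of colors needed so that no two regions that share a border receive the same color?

Holt, Lune, Dane, Brill pairwise conflict, so at least 4 colors are needed.
One proper 4-coloring: Kell=2, Holt=3, Lune=1, Esk=3, Dane=4, Brill=2. No two conflicting regions share a color.

4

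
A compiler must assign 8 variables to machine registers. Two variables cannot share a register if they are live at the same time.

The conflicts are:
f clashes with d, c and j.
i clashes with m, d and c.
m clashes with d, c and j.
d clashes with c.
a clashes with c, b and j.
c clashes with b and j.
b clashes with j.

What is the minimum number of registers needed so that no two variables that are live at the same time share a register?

4

i, m, d, c all conflict with each other, so at least 4 registers are needed.
4 registers suffice: register 1 → {c}; register 2 → {d, j}; register 3 → {f, m, a}; register 4 → {i, b}. No two conflicting variables share a register.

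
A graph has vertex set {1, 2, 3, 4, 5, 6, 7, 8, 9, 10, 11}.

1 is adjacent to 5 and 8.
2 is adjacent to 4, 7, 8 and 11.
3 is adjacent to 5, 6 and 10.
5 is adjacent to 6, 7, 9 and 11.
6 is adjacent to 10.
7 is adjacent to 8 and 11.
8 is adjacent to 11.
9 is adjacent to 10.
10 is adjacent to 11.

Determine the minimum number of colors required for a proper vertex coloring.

2, 7, 8, 11 are mutually adjacent (a clique of size 4), so at least 4 colors are needed.
4 colors suffice: 1=b, 2=a, 3=c, 4=b, 5=a, 6=b, 7=d, 8=c, 9=b, 10=a, 11=b. Every edge joins two different colors.

4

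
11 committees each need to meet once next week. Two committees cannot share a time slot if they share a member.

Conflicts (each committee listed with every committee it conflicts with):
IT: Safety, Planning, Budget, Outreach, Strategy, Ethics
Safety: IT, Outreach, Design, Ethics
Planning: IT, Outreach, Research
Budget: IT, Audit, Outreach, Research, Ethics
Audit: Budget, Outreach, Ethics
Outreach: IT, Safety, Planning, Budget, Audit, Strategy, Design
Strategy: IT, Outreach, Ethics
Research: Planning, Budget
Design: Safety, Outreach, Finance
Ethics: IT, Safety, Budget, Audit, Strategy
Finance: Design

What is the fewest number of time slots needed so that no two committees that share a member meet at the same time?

IT, Safety, Outreach pairwise conflict, so at least 3 time slots are needed.
A valid assignment using 3 time slots: IT=2, Safety=3, Planning=3, Budget=3, Audit=2, Outreach=1, Strategy=3, Research=1, Design=2, Ethics=1, Finance=1. Every pair that conflicts lands in different time slots.

3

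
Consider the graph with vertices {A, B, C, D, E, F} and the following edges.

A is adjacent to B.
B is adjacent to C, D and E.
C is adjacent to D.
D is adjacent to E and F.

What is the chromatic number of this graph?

3

B, C, D are mutually adjacent, so at least 3 colors are needed.
3 colors suffice: color red → {A, D}; color blue → {B, F}; color green → {C, E}. Every edge joins two different colors.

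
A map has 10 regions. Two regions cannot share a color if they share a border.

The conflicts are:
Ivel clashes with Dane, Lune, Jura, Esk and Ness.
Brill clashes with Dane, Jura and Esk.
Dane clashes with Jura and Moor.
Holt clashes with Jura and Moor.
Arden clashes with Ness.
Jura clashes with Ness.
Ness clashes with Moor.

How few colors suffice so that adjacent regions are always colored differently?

Ivel, Dane, Jura pairwise conflict, so at least 3 colors are needed.
3 colors suffice: color 1 → {Ivel, Brill, Arden, Moor}; color 2 → {Lune, Jura, Esk}; color 3 → {Dane, Holt, Ness}. No two conflicting regions share a color.

3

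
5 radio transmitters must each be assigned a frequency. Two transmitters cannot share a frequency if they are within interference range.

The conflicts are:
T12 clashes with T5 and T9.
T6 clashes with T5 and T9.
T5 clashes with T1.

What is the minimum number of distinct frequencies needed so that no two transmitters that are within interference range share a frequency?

2

T5 and T1 conflict, so at least 2 frequencies are needed.
Using 2 frequencies: T12=2, T6=2, T5=1, T1=2, T9=1. Each listed conflict is separated.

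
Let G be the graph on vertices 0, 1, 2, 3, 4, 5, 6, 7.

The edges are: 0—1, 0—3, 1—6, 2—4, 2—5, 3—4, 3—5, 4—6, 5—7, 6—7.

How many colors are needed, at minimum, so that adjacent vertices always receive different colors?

The cycle 3-5-7-6-4-3 has odd length 5, so it cannot be 2-colored; at least 3 colors are needed.
One proper 3-coloring: 0=green, 1=red, 2=blue, 3=blue, 4=red, 5=red, 6=blue, 7=green. Each edge has distinct colors on its endpoints.

3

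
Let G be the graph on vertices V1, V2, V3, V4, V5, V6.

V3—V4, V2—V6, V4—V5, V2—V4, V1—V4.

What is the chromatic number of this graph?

2

V2 and V4 are adjacent, so at least 2 colors are needed.
2 colors suffice: V1=blue, V2=blue, V3=blue, V4=red, V5=blue, V6=red. No two adjacent vertices share a color.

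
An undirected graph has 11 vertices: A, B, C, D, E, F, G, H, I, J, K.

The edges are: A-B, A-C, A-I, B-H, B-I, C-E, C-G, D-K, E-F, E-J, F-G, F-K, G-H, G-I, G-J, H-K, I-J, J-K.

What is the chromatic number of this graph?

3

G, I, J are pairwise adjacent, so at least 3 colors are needed.
One proper 3-coloring: A=blue, B=red, C=green, D=blue, E=red, F=blue, G=red, H=blue, I=green, J=blue, K=red. No two adjacent vertices share a color.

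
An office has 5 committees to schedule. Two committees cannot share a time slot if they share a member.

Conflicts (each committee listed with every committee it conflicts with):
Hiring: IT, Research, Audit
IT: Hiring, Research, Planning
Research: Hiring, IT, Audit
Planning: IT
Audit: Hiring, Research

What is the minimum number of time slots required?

Hiring, IT, Research pairwise conflict, so at least 3 time slots are needed.
3 time slots suffice: time slot 1 → {IT, Audit}; time slot 2 → {Hiring, Planning}; time slot 3 → {Research}. No two conflicting committees share a time slot.

3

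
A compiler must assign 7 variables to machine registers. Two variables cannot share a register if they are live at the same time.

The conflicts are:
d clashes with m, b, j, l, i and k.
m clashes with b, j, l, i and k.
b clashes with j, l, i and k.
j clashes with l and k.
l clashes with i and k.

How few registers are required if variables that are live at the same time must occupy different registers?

d, m, b, j, l, k pairwise conflict, so at least 6 registers are needed.
6 registers suffice: register 1 → {b}; register 2 → {m}; register 3 → {l}; register 4 → {d}; register 5 → {i, k}; register 6 → {j}. Each listed conflict is separated.

6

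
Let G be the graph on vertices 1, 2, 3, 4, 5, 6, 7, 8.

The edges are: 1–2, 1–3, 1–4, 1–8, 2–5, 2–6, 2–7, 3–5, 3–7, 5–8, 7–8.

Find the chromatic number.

2

1 and 3 are adjacent, so at least 2 colors are needed.
2 colors suffice: color a → {1, 5, 6, 7}; color b → {2, 3, 4, 8}. Each edge has distinct colors on its endpoints.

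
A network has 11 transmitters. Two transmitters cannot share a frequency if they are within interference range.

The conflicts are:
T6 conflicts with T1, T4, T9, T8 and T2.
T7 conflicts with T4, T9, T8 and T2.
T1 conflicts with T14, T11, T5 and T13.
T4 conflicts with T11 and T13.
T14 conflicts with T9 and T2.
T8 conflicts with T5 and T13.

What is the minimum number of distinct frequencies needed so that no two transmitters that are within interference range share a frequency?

2

T4 and T11 conflict, so at least 2 frequencies are needed.
2 frequencies suffice: frequency 1 → {T6, T7, T14, T11, T5, T13}; frequency 2 → {T1, T4, T9, T8, T2}. Every pair that conflicts lands in different frequencies.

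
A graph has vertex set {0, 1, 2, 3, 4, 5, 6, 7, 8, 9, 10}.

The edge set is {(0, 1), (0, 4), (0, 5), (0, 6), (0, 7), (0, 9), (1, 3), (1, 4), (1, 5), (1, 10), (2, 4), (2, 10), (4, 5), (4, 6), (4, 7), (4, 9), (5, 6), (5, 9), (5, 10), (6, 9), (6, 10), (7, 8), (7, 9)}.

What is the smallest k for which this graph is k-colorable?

5

0, 4, 5, 6, 9 are pairwise adjacent (a clique of size 5), so at least 5 colors are needed.
5 colors suffice: color a → {3, 4, 8, 10}; color b → {2, 5, 7}; color c → {0}; color d → {1, 9}; color e → {6}. Each edge has distinct colors on its endpoints.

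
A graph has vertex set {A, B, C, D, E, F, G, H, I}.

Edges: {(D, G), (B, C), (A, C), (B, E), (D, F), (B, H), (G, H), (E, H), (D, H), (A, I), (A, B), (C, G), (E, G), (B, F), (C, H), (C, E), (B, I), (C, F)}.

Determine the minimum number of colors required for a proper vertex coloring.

B, C, E, H are pairwise adjacent (a clique of size 4), so at least 4 colors are needed.
4 colors suffice: color 1 → {B, G}; color 2 → {C, D, I}; color 3 → {A, F, H}; color 4 → {E}. Every edge joins two different colors.

4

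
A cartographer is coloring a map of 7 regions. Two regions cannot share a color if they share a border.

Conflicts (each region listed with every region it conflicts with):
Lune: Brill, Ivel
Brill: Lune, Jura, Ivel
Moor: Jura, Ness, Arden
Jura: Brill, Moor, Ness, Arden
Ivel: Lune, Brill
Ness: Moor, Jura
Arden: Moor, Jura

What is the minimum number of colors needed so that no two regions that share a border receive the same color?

Moor, Jura, Ness all conflict with each other, so at least 3 colors are needed.
3 colors suffice: color 1 → {Jura, Ivel}; color 2 → {Brill, Moor}; color 3 → {Lune, Ness, Arden}. Each listed conflict is separated.

3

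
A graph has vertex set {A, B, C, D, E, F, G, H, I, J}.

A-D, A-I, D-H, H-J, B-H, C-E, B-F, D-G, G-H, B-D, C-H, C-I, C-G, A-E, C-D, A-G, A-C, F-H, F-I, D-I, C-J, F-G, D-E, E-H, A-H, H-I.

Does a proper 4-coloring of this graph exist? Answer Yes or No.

No

A, C, D, H, I are pairwise adjacent (a clique of size 5), so at least 5 colors are needed.
So 4 colors are not enough.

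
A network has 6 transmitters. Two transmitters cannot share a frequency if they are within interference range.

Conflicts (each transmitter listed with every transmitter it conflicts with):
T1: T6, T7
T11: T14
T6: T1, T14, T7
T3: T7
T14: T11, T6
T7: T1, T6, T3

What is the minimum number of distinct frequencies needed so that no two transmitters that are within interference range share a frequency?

3

T1, T6, T7 all conflict with each other, so at least 3 frequencies are needed.
3 frequencies suffice: frequency 1 → {T14, T7}; frequency 2 → {T11, T6, T3}; frequency 3 → {T1}. Each listed conflict is separated.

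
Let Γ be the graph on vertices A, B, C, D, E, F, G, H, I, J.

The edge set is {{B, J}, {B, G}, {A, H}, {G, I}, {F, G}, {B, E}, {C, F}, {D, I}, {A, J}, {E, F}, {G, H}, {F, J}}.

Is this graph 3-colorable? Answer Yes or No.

The chromatic number is 3. The cycle H-G-B-J-A-H has odd length 5, so it cannot be 2-colored; at least 3 colors are needed.
3 colors suffice: A=3, B=2, C=1, D=1, E=1, F=2, G=1, H=2, I=2, J=1.
That is already a proper 3-coloring.

Yes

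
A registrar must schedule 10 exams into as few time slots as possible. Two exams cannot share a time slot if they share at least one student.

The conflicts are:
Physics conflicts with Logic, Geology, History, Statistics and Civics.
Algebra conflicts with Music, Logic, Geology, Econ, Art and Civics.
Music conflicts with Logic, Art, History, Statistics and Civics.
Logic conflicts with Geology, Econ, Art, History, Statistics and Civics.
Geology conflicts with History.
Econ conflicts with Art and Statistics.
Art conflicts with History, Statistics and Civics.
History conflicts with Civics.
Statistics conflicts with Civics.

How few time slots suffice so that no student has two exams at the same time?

5

Music, Logic, Art, Statistics, Civics all conflict with each other, so at least 5 time slots are needed.
5 time slots suffice: time slot 1 → {Logic}; time slot 2 → {Geology, Econ, Civics}; time slot 3 → {Physics, Art}; time slot 4 → {Music}; time slot 5 → {Algebra, History, Statistics}. No two conflicting exams share a time slot.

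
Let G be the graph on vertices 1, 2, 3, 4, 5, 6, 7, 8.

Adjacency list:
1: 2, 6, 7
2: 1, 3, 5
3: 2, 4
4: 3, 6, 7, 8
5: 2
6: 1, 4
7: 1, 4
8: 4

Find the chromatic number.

The cycle 1-7-4-3-2-1 has odd length 5, so it cannot be 2-colored; at least 3 colors are needed.
3 colors suffice: color red → {1, 4, 5}; color blue → {2, 6, 7, 8}; color green → {3}. Every edge joins two different colors.

3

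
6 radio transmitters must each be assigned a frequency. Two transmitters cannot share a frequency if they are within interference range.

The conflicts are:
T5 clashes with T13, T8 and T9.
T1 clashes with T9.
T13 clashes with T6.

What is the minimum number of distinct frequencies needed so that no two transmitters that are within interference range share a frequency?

T1 and T9 conflict, so at least 2 frequencies are needed.
2 frequencies suffice: frequency 1 → {T5, T1, T6}; frequency 2 → {T13, T8, T9}. No two conflicting transmitters share a frequency.

2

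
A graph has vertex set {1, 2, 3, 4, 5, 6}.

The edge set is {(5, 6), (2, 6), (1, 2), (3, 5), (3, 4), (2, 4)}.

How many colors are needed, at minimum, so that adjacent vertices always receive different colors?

The cycle 3-4-2-6-5-3 has odd length 5, so it cannot be 2-colored; at least 3 colors are needed.
One proper 3-coloring: 1=blue, 2=red, 3=blue, 4=green, 5=red, 6=blue. Each edge has distinct colors on its endpoints.

3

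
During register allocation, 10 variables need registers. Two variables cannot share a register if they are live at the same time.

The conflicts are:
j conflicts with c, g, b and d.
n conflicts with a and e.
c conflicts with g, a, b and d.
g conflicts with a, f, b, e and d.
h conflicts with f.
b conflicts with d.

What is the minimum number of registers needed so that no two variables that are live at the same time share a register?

5

j, c, g, b, d all conflict with each other, so at least 5 registers are needed.
5 registers suffice: register 1 → {n, g, h}; register 2 → {c, f, e}; register 3 → {a, b}; register 4 → {j}; register 5 → {d}. Every pair that conflicts lands in different registers.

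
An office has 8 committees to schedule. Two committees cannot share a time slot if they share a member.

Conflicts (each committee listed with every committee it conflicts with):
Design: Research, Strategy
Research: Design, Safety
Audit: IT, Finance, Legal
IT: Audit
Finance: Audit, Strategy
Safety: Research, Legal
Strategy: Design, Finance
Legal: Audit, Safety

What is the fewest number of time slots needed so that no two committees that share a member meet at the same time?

3

The cycle Strategy-Finance-Audit-Legal-Safety-Research-Design-Strategy has odd length 7, so it cannot be 2-colored; at least 3 time slots are needed.
3 time slots suffice: time slot 1 → {Audit, Safety, Strategy}; time slot 2 → {Design, IT, Finance, Legal}; time slot 3 → {Research}. No two conflicting committees share a time slot.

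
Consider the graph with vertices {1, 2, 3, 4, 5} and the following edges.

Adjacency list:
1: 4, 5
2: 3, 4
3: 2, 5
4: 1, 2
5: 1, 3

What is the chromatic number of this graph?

3

The cycle 2-3-5-1-4-2 has odd length 5, so it cannot be 2-colored; at least 3 colors are needed.
3 colors suffice: color red → {4, 5}; color blue → {1, 3}; color green → {2}. Every edge joins two different colors.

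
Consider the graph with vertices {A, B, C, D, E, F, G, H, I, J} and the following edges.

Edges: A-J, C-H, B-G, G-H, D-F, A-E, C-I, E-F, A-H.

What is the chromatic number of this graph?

2

A and J are adjacent, so at least 2 colors are needed.
One proper 2-coloring: A=red, B=blue, C=red, D=blue, E=blue, F=red, G=red, H=blue, I=blue, J=blue. Every edge joins two different colors.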